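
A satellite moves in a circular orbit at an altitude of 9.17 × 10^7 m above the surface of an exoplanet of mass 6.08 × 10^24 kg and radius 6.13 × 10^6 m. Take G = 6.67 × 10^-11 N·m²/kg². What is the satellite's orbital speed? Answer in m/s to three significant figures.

2040 m/s

Orbital radius r = R + h = 6.13 × 10^6 + 9.17 × 10^7 = 9.783 × 10^7 m.
Gravity supplies the centripetal force: G M m / r² = m v² / r, so v = √(GM/r).
v = √(6.67 × 10^-11 × 6.08 × 10^24 / 9.783 × 10^7) = √(4.145 × 10^6) = 2036 m/s.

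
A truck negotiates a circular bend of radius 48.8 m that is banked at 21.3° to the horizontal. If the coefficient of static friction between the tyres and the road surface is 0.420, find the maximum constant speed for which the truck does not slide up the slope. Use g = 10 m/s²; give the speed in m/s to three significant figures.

At the maximum speed, friction acts down the slope at its limiting value f = μN. Radially (horizontal, toward centre): N sinθ + μN cosθ = mv²/r. Vertically: N cosθ − μN sinθ = mg.
Dividing: v² = r g (sinθ + μcosθ)/(cosθ − μsinθ).
sinθ + μcosθ = 0.3633 + 0.420×0.9317 = 0.7546; cosθ − μsinθ = 0.9317 − 0.420×0.3633 = 0.7791.
v² = 48.8 × 10.0 × 0.7546/0.7791 = 472.6 m²/s², so v = 21.74 m/s.

21.7 m/s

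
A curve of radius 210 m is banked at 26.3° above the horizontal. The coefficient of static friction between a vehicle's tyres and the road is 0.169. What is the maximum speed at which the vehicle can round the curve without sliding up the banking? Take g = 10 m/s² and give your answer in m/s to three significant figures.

39.0 m/s

At the maximum speed, friction acts down the slope at its limiting value f = μN. Radially (horizontal, toward centre): N sinθ + μN cosθ = mv²/r. Vertically: N cosθ − μN sinθ = mg.
Dividing: v² = r g (sinθ + μcosθ)/(cosθ − μsinθ).
sinθ + μcosθ = 0.4431 + 0.169×0.8965 = 0.5946; cosθ − μsinθ = 0.8965 − 0.169×0.4431 = 0.8216.
v² = 210 × 10.0 × 0.5946/0.8216 = 1520 m²/s², so v = 38.98 m/s.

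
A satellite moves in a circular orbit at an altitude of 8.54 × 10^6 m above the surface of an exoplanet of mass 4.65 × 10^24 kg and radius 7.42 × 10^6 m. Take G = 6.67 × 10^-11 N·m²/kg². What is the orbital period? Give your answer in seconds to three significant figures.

22700 s

r = R + h = 7.42 × 10^6 + 8.54 × 10^6 = 1.596 × 10^7 m. Gravity provides the centripetal force: G M m / r² = m v² / r ⇒ v = √(GM/r) = 4408 m/s.
T = 2πr/v = 2π × 1.596 × 10^7 / 4408 = 22750 s.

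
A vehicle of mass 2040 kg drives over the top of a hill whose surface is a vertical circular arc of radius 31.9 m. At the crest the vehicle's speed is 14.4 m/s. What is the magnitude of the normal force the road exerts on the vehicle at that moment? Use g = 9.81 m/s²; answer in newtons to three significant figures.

At the crest the centripetal acceleration points downward (toward the centre of the arc), so mg − N = mv²/r.
N = m(g − v²/r) = 2040 × (9.81 − (14.4)²/31.9) = 2040 × (9.81 − 6.500) = 2040 × 3.310 = 6752 N.

6750 N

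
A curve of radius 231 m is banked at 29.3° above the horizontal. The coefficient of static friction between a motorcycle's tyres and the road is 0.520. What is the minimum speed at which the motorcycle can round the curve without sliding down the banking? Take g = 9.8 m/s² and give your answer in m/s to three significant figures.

8.49 m/s

At the minimum speed, friction acts up the slope at its limiting value f = μN. Radially (horizontal, toward centre): N sinθ − μN cosθ = mv²/r. Vertically: N cosθ + μN sinθ = mg.
Dividing: v² = r g (sinθ − μcosθ)/(cosθ + μsinθ).
sinθ − μcosθ = 0.4894 − 0.520×0.8721 = 0.03591; cosθ + μsinθ = 0.8721 + 0.520×0.4894 = 1.127.
v² = 231 × 9.8 × 0.03591/1.127 = 72.15 m²/s², so v = 8.494 m/s.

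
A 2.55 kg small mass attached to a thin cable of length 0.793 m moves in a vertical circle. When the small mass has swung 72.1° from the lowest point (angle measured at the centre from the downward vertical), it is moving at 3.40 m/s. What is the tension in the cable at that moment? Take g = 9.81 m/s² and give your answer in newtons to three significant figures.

Take the radial direction toward the centre of the circle as positive. The component of the weight along the string toward the centre is −mg cos φ (φ measured from the bottom), so Newton's second law along the string gives T − mg cos φ = m v²/r.
cos 72.1° = 0.3074, so T = m(v²/r + g cos φ) = 2.55 × ((3.40)²/0.793 + 9.81 × 0.3074) = 2.55 × (14.58 + (3.015)) = 2.55 × 17.59 = 44.86 N.

44.9 N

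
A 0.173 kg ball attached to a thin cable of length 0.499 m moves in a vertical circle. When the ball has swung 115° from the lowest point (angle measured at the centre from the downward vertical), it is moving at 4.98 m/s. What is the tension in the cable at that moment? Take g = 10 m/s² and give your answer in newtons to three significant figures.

7.87 N

Take the radial direction toward the centre of the circle as positive. The component of the weight along the string toward the centre is −mg cos φ (φ measured from the bottom), so Newton's second law along the string gives T − mg cos φ = m v²/r.
cos 115° = -0.4226, so T = m(v²/r + g cos φ) = 0.173 × ((4.98)²/0.499 + 10.0 × -0.4226) = 0.173 × (49.70 + (-4.226)) = 0.173 × 45.47 = 7.867 N.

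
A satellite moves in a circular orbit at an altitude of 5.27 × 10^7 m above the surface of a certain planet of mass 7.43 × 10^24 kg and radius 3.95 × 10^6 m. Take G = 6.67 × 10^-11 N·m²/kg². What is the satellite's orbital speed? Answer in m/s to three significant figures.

2960 m/s

Orbital radius r = R + h = 3.95 × 10^6 + 5.27 × 10^7 = 5.665 × 10^7 m.
Gravity supplies the centripetal force: G M m / r² = m v² / r, so v = √(GM/r).
v = √(6.67 × 10^-11 × 7.43 × 10^24 / 5.665 × 10^7) = √(8.748 × 10^6) = 2958 m/s.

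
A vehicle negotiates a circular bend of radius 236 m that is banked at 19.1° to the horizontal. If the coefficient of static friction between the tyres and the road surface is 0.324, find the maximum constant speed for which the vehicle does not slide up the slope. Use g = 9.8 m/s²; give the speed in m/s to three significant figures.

At the maximum speed, friction acts down the slope at its limiting value f = μN. Radially (horizontal, toward centre): N sinθ + μN cosθ = mv²/r. Vertically: N cosθ − μN sinθ = mg.
Dividing: v² = r g (sinθ + μcosθ)/(cosθ − μsinθ).
sinθ + μcosθ = 0.3272 + 0.324×0.9449 = 0.6334; cosθ − μsinθ = 0.9449 − 0.324×0.3272 = 0.8389.
v² = 236 × 9.8 × 0.6334/0.8389 = 1746 m²/s², so v = 41.79 m/s.

41.8 m/s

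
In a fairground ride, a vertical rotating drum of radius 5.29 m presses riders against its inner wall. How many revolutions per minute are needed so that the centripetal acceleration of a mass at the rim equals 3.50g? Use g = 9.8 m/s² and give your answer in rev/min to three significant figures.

Require ω²r = 3.50g, so ω = √(3.50 × 9.8/5.29) = 2.546 rad/s.
In rev/min: ω × 60/(2π) = 2.546 × 60/(2π) = 24.32 rev/min.

24.3 rev/min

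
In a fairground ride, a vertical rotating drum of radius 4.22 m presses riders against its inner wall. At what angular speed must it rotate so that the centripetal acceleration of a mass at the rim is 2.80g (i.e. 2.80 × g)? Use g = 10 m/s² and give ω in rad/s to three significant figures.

2.58 rad/s

Centripetal acceleration a_c = ω²r. Setting ω²r = 2.80g:
ω = √(2.80g / r) = √(2.80 × 10.0 / 4.22) = √6.635 = 2.576 rad/s.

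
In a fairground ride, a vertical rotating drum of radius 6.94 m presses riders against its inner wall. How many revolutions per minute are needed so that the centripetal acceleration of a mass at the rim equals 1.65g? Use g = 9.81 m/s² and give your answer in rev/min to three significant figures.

14.6 rev/min

Require ω²r = 1.65g, so ω = √(1.65 × 9.81/6.94) = 1.527 rad/s.
In rev/min: ω × 60/(2π) = 1.527 × 60/(2π) = 14.58 rev/min.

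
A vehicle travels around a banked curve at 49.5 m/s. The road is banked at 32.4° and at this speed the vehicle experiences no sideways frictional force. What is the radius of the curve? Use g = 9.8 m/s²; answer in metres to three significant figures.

394 m

Frictionless banking: tanθ = v²/(rg), so r = v²/(g tanθ).
r = (49.5)²/(9.8 × tan 32.4°) = 2450/(9.8 × 0.6346) = 2450/6.219 = 394.0 m.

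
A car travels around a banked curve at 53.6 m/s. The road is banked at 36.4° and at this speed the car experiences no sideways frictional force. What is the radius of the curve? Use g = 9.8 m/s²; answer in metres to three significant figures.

398 m

Frictionless banking: tanθ = v²/(rg), so r = v²/(g tanθ).
r = (53.6)²/(9.8 × tan 36.4°) = 2873/(9.8 × 0.7373) = 2873/7.225 = 397.6 m.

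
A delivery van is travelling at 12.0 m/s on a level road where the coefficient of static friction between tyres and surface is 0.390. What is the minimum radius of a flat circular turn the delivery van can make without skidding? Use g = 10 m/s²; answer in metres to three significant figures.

36.9 m

At the limit, μ_s m g = m v²/r, so r_min = v²/(μ_s g) = (12.0)²/(0.390 × 10.0) = 144.0/3.900 = 36.92 m.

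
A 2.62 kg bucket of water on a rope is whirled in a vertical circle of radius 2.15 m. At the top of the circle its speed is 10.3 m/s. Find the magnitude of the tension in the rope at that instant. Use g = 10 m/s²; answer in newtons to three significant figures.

At the top, both T and the weight mg point inward (toward the centre), so T + mg = mv²/r.
T = m(v²/r − g) = 2.62 × ((10.3)²/2.15 − 10.0) = 2.62 × (49.34 − 10.0) = 2.62 × 39.34 = 103.1 N.

103 N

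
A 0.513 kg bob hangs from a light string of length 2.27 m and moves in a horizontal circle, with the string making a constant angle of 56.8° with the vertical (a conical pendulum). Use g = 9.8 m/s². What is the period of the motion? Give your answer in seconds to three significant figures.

2.24 s

r = L sinθ = 1.899 m. From T sinθ = mω²r and T cosθ = mg: tanθ = ω²r/g, so ω² = g tanθ / r = g/(L cosθ).
ω = √(g/(L cosθ)) = √(9.8/(2.27 × 0.5476)) = √7.884 = 2.808 rad/s.
Period = 2π/ω = 2.238 s.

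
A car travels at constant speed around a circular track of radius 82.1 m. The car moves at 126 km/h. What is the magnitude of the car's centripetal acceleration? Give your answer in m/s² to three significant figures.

14.9 m/s²

v = 126 km/h = 126/3.6 = 35.00 m/s.
a_c = v²/r = (35.00)²/82.1 = 1225/82.1 = 14.92 m/s².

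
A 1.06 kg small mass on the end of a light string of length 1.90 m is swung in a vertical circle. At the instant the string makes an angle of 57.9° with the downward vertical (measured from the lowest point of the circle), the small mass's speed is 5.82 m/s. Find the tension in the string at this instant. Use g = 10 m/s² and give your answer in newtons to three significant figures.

24.5 N

Take the radial direction toward the centre of the circle as positive. The component of the weight along the string toward the centre is −mg cos φ (φ measured from the bottom), so Newton's second law along the string gives T − mg cos φ = m v²/r.
cos 57.9° = 0.5314, so T = m(v²/r + g cos φ) = 1.06 × ((5.82)²/1.90 + 10.0 × 0.5314) = 1.06 × (17.83 + (5.314)) = 1.06 × 23.14 = 24.53 N.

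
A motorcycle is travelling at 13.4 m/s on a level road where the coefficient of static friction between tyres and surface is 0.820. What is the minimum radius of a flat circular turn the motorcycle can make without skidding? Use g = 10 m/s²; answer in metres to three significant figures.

21.9 m

At the limit, μ_s m g = m v²/r, so r_min = v²/(μ_s g) = (13.4)²/(0.820 × 10.0) = 179.6/8.200 = 21.90 m.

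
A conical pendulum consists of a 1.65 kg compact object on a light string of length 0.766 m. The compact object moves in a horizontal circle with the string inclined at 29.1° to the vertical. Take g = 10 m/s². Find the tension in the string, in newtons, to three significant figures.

18.9 N

Vertically the bob has no acceleration, so T cosθ = mg.
T = mg/cosθ = 1.65 × 10.0 / cos 29.1° = 16.50/0.8738 = 18.88 N.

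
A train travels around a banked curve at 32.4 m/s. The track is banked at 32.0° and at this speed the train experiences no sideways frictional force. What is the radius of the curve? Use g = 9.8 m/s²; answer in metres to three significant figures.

171 m

Frictionless banking: tanθ = v²/(rg), so r = v²/(g tanθ).
r = (32.4)²/(9.8 × tan 32.0°) = 1050/(9.8 × 0.6249) = 1050/6.124 = 171.4 m.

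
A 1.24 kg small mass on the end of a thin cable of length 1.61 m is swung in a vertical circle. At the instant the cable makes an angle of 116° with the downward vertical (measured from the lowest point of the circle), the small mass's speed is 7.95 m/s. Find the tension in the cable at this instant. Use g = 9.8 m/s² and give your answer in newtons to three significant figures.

Take the radial direction toward the centre of the circle as positive. The component of the weight along the string toward the centre is −mg cos φ (φ measured from the bottom), so Newton's second law along the string gives T − mg cos φ = m v²/r.
cos 116° = -0.4384, so T = m(v²/r + g cos φ) = 1.24 × ((7.95)²/1.61 + 9.8 × -0.4384) = 1.24 × (39.26 + (-4.296)) = 1.24 × 34.96 = 43.35 N.

43.4 N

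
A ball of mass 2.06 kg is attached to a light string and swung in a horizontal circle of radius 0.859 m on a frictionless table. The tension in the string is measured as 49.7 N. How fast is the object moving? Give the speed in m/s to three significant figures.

4.55 m/s

T = m v²/r ⇒ v = √(T r / m) = √(49.7 × 0.859 / 2.06) = √20.72 = 4.552 m/s.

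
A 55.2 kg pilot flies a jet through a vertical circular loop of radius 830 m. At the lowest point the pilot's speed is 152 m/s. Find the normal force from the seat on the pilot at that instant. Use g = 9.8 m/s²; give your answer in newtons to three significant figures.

2080 N

At the lowest point, N points up (toward the centre) and the weight mg points down (away from the centre), so the net inward force is N − mg = mv²/r.
N = m(v²/r + g) = 55.2 × ((152)²/830 + 9.8) = 55.2 × (27.84 + 9.8) = 55.2 × 37.64 = 2078 N.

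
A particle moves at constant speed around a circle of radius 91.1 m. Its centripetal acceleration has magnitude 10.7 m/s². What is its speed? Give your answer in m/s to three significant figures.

a_c = v²/r ⇒ v = √(a_c · r) = √(10.7 × 91.1) = √974.8 = 31.22 m/s.

31.2 m/s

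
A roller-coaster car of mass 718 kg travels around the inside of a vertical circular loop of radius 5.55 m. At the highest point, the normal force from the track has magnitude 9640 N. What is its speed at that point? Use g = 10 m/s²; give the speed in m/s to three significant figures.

11.4 m/s

At the top, N + mg = mv²/r, so v = √(r(N/m + g)) = √(5.55 × (9640/718 + 10.0)) = √(5.55 × 23.43) = √130.0 = 11.40 m/s.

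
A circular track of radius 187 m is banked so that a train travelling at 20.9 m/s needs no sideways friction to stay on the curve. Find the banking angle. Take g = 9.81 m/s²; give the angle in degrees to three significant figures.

With no friction, the horizontal component of the normal force provides the centripetal force: N sinθ = mv²/r, while N cosθ = mg vertically.
Dividing: tanθ = v²/(r g) = (20.9)²/(187 × 9.81) = 436.8/1834 = 0.2381.
θ = arctan(0.2381) = 13.39°.

13.4°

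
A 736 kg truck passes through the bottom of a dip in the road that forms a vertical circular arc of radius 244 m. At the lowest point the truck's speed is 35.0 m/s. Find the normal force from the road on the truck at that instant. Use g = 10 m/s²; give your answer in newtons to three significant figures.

At the lowest point, N points up (toward the centre) and the weight mg points down (away from the centre), so the net inward force is N − mg = mv²/r.
N = m(v²/r + g) = 736 × ((35.0)²/244 + 10.0) = 736 × (5.020 + 10.0) = 736 × 15.02 = 11060 N.

11100 N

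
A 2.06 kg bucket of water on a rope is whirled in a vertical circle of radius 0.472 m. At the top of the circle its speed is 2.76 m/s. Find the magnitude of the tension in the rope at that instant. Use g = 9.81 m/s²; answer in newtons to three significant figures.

13.0 N

At the top, both T and the weight mg point inward (toward the centre), so T + mg = mv²/r.
T = m(v²/r − g) = 2.06 × ((2.76)²/0.472 − 9.81) = 2.06 × (16.14 − 9.81) = 2.06 × 6.329 = 13.04 N.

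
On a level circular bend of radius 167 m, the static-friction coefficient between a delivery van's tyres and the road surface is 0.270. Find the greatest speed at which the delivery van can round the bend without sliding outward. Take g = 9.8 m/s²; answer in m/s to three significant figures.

On a flat curve, static friction is the only horizontal force, so it must supply the full centripetal force: μ_s m g = m v²/r.
Mass cancels: v_max = √(μ_s g r) = √(0.270 × 9.8 × 167) = √441.9 = 21.02 m/s.

21.0 m/s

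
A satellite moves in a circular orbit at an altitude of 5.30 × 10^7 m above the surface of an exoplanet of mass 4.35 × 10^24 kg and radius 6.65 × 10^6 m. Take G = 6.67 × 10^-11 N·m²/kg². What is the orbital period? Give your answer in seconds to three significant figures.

r = R + h = 6.65 × 10^6 + 5.30 × 10^7 = 5.965 × 10^7 m. Gravity provides the centripetal force: G M m / r² = m v² / r ⇒ v = √(GM/r) = 2205 m/s.
T = 2πr/v = 2π × 5.965 × 10^7 / 2205 = 169900 s.

170000 s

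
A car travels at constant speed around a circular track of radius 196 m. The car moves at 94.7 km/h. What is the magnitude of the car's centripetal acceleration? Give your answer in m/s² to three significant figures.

v = 94.7 km/h = 94.7/3.6 = 26.31 m/s.
a_c = v²/r = (26.31)²/196 = 692.0/196 = 3.531 m/s².

3.53 m/s²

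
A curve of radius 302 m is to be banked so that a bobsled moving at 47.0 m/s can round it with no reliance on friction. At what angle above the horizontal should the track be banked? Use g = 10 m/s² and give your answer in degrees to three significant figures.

With no friction, the horizontal component of the normal force provides the centripetal force: N sinθ = mv²/r, while N cosθ = mg vertically.
Dividing: tanθ = v²/(r g) = (47.0)²/(302 × 10.0) = 2209/3020 = 0.7315.
θ = arctan(0.7315) = 36.18°.

36.2°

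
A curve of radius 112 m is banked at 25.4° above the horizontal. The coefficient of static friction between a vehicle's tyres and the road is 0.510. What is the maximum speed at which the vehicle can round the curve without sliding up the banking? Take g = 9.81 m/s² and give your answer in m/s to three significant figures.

At the maximum speed, friction acts down the slope at its limiting value f = μN. Radially (horizontal, toward centre): N sinθ + μN cosθ = mv²/r. Vertically: N cosθ − μN sinθ = mg.
Dividing: v² = r g (sinθ + μcosθ)/(cosθ − μsinθ).
sinθ + μcosθ = 0.4289 + 0.510×0.9033 = 0.8896; cosθ − μsinθ = 0.9033 − 0.510×0.4289 = 0.6846.
v² = 112 × 9.81 × 0.8896/0.6846 = 1428 m²/s², so v = 37.79 m/s.

37.8 m/s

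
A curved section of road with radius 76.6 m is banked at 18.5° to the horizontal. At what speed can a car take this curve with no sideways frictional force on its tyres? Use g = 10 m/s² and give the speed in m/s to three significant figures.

On a frictionless banked curve, N sinθ = mv²/r and N cosθ = mg, so tanθ = v²/(rg).
v = √(r g tanθ) = √(76.6 × 10.0 × tan 18.5°) = √(76.6 × 10.0 × 0.3346) = √256.3 = 16.01 m/s.

16.0 m/s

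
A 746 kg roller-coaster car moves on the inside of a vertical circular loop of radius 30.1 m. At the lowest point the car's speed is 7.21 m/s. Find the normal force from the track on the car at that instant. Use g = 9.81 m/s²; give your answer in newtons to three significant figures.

8610 N

At the lowest point, N points up (toward the centre) and the weight mg points down (away from the centre), so the net inward force is N − mg = mv²/r.
N = m(v²/r + g) = 746 × ((7.21)²/30.1 + 9.81) = 746 × (1.727 + 9.81) = 746 × 11.54 = 8607 N.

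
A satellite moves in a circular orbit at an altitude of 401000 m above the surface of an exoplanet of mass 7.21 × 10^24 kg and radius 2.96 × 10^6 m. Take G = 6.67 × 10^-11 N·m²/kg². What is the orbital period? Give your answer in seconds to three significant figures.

1770 s

r = R + h = 2.96 × 10^6 + 401000 = 3.361 × 10^6 m. Gravity provides the centripetal force: G M m / r² = m v² / r ⇒ v = √(GM/r) = 11960 m/s.
T = 2πr/v = 2π × 3.361 × 10^6 / 11960 = 1765 s.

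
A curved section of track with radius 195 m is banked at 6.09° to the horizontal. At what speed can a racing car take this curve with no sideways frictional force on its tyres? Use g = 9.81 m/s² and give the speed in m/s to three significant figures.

On a frictionless banked curve, N sinθ = mv²/r and N cosθ = mg, so tanθ = v²/(rg).
v = √(r g tanθ) = √(195 × 9.81 × tan 6.09°) = √(195 × 9.81 × 0.1067) = √204.1 = 14.29 m/s.

14.3 m/s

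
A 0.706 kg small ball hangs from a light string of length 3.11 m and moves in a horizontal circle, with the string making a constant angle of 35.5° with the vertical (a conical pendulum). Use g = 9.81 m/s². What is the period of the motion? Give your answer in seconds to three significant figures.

r = L sinθ = 1.806 m. From T sinθ = mω²r and T cosθ = mg: tanθ = ω²r/g, so ω² = g tanθ / r = g/(L cosθ).
ω = √(g/(L cosθ)) = √(9.81/(3.11 × 0.8141)) = √3.875 = 1.968 rad/s.
Period = 2π/ω = 3.192 s.

3.19 s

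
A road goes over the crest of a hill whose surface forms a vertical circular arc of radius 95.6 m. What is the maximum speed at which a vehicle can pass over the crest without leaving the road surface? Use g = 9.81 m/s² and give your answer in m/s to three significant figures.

At the crest the centre of the circle is below the vehicle, so the net downward (centripetal) force is mg − N = mv²/r.
The vehicle leaves the road when N → 0, giving v_max = √(g r) = √(9.81 × 95.6) = 30.62 m/s.

30.6 m/s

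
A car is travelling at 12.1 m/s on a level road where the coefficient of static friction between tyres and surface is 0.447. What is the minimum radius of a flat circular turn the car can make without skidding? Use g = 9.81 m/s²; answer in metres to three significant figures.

33.4 m

At the limit, μ_s m g = m v²/r, so r_min = v²/(μ_s g) = (12.1)²/(0.447 × 9.81) = 146.4/4.385 = 33.39 m.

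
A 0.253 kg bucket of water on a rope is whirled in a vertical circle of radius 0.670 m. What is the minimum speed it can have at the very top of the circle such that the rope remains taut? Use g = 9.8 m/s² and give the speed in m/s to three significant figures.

2.56 m/s

At the highest point the centre is directly below, so both the weight and T act inward: T + mg = mv²/r.
At minimum speed T → 0, so mg = mv_min²/r ⇒ v_min = √(g r) = √(9.8 × 0.670) = 2.562 m/s.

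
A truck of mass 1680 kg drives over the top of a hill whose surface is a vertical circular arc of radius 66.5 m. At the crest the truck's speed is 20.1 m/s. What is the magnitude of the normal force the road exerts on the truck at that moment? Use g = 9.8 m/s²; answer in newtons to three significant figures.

At the crest the centripetal acceleration points downward (toward the centre of the arc), so mg − N = mv²/r.
N = m(g − v²/r) = 1680 × (9.8 − (20.1)²/66.5) = 1680 × (9.8 − 6.075) = 1680 × 3.725 = 6257 N.

6260 N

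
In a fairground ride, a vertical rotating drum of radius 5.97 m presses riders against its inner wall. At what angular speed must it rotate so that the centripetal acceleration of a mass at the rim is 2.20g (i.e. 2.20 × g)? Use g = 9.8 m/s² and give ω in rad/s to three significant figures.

1.90 rad/s

Centripetal acceleration a_c = ω²r. Setting ω²r = 2.20g:
ω = √(2.20g / r) = √(2.20 × 9.8 / 5.97) = √3.611 = 1.900 rad/s.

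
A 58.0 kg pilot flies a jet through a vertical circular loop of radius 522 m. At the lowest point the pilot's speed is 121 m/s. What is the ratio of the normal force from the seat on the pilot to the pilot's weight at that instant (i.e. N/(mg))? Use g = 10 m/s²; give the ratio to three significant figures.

At the bottom, N − mg = mv²/r, so N = m(v²/r + g) and N/(mg) = v²/(rg) + 1 = (121)²/(522 × 10.0) + 1 = 2.805 + 1 = 3.805.

3.80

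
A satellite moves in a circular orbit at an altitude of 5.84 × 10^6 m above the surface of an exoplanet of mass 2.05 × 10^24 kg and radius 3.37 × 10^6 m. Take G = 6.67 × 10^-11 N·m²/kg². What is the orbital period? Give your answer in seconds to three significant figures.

15000 s

r = R + h = 3.37 × 10^6 + 5.84 × 10^6 = 9.210 × 10^6 m. Gravity provides the centripetal force: G M m / r² = m v² / r ⇒ v = √(GM/r) = 3853 m/s.
T = 2πr/v = 2π × 9.210 × 10^6 / 3853 = 15020 s.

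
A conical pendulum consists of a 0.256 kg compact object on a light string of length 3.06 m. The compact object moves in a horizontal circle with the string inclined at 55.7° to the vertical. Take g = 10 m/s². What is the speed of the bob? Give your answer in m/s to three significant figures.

6.09 m/s

The radius of the circle is r = L sinθ = 3.06 × sin 55.7° = 2.528 m.
Horizontally T sinθ = mv²/r and vertically T cosθ = mg, so tanθ = v²/(rg).
v = √(r g tanθ) = √(2.528 × 10.0 × 1.466) = √37.06 = 6.087 m/s.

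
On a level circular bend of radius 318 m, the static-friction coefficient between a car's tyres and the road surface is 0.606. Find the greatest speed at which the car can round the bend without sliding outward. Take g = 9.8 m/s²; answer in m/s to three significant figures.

43.5 m/s

Friction provides the centripetal force on a flat curve. At maximum speed it is at its limiting value: μ_s m g = m v²/r.
Mass cancels: v_max = √(μ_s g r) = √(0.606 × 9.8 × 318) = √1889 = 43.46 m/s.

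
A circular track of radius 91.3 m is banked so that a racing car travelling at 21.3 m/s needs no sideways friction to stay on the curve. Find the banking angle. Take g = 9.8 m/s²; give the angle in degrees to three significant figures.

With no friction, the horizontal component of the normal force provides the centripetal force: N sinθ = mv²/r, while N cosθ = mg vertically.
Dividing: tanθ = v²/(r g) = (21.3)²/(91.3 × 9.8) = 453.7/894.7 = 0.5071.
θ = arctan(0.5071) = 26.89°.

26.9°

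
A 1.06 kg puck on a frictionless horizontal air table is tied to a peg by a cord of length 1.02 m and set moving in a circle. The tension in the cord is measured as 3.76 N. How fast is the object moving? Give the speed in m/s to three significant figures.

1.90 m/s

T = m v²/r ⇒ v = √(T r / m) = √(3.76 × 1.02 / 1.06) = √3.618 = 1.902 m/s.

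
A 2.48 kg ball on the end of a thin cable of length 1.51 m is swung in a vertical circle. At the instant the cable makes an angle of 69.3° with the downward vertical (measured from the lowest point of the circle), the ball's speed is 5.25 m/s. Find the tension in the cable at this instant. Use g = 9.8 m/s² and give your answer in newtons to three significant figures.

Take the radial direction toward the centre of the circle as positive. The component of the weight along the string toward the centre is −mg cos φ (φ measured from the bottom), so Newton's second law along the string gives T − mg cos φ = m v²/r.
cos 69.3° = 0.3535, so T = m(v²/r + g cos φ) = 2.48 × ((5.25)²/1.51 + 9.8 × 0.3535) = 2.48 × (18.25 + (3.464)) = 2.48 × 21.72 = 53.86 N.

53.9 N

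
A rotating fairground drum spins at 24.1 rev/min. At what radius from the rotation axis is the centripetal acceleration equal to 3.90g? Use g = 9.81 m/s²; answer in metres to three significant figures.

6.01 m

ω = 24.1 rev/min × 2π/60 = 2.524 rad/s.
a_c = ω²r = 3.90g ⇒ r = 3.90 × 9.81 / (2.524)² = 38.26/6.369 = 6.007 m.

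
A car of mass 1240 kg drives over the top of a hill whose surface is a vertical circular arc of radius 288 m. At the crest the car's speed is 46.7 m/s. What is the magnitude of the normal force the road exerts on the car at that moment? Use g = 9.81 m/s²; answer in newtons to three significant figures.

2770 N

At the crest the centripetal acceleration points downward (toward the centre of the arc), so mg − N = mv²/r.
N = m(g − v²/r) = 1240 × (9.81 − (46.7)²/288) = 1240 × (9.81 − 7.573) = 1240 × 2.237 = 2774 N.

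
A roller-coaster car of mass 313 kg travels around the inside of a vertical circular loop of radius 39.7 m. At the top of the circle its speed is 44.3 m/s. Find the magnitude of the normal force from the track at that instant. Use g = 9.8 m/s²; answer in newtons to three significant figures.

At the top, both N and the weight mg point inward (toward the centre), so N + mg = mv²/r.
N = m(v²/r − g) = 313 × ((44.3)²/39.7 − 9.8) = 313 × (49.43 − 9.8) = 313 × 39.63 = 12410 N.

12400 N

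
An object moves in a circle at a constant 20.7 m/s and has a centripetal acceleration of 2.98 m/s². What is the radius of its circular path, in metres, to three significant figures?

a_c = v²/r ⇒ r = v²/a_c = (20.7)²/2.98 = 428.5/2.98 = 143.8 m.

144 m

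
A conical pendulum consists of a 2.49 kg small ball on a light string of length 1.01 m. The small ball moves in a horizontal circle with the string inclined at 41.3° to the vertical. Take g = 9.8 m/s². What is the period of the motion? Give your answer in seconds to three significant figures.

1.75 s

r = L sinθ = 0.6666 m. From T sinθ = mω²r and T cosθ = mg: tanθ = ω²r/g, so ω² = g tanθ / r = g/(L cosθ).
ω = √(g/(L cosθ)) = √(9.8/(1.01 × 0.7513)) = √12.92 = 3.594 rad/s.
Period = 2π/ω = 1.748 s.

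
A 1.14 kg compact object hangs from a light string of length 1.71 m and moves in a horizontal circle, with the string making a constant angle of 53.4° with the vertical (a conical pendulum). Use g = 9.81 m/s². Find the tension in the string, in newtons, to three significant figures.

18.8 N

Vertically the bob has no acceleration, so T cosθ = mg.
T = mg/cosθ = 1.14 × 9.81 / cos 53.4° = 11.18/0.5962 = 18.76 N.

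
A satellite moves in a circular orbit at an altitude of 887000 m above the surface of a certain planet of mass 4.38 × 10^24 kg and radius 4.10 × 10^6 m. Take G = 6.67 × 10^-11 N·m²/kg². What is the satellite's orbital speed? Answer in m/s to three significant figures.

7650 m/s

Orbital radius r = R + h = 4.10 × 10^6 + 887000 = 4.987 × 10^6 m.
Gravity supplies the centripetal force: G M m / r² = m v² / r, so v = √(GM/r).
v = √(6.67 × 10^-11 × 4.38 × 10^24 / 4.987 × 10^6) = √(5.858 × 10^7) = 7654 m/s.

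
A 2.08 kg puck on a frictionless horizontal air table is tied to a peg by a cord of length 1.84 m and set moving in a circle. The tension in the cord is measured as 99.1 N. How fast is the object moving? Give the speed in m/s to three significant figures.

T = m v²/r ⇒ v = √(T r / m) = √(99.1 × 1.84 / 2.08) = √87.67 = 9.363 m/s.

9.36 m/s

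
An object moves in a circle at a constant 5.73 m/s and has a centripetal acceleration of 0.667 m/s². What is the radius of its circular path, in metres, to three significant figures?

49.2 m

a_c = v²/r ⇒ r = v²/a_c = (5.73)²/0.667 = 32.83/0.667 = 49.22 m.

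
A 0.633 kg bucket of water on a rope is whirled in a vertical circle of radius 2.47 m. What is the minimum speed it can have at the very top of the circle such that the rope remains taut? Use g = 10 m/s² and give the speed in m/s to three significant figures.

At the highest point the centre is directly below, so both the weight and T act inward: T + mg = mv²/r.
At minimum speed T → 0, so mg = mv_min²/r ⇒ v_min = √(g r) = √(10.0 × 2.47) = 4.970 m/s.

4.97 m/s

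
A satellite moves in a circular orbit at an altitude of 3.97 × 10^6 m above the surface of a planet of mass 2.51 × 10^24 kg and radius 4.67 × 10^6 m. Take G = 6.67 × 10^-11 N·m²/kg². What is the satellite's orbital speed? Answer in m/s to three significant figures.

Orbital radius r = R + h = 4.67 × 10^6 + 3.97 × 10^6 = 8.640 × 10^6 m.
Gravity supplies the centripetal force: G M m / r² = m v² / r, so v = √(GM/r).
v = √(6.67 × 10^-11 × 2.51 × 10^24 / 8.640 × 10^6) = √(1.938 × 10^7) = 4402 m/s.

4400 m/s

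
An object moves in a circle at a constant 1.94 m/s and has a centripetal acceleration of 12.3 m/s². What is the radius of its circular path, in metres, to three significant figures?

0.306 m

a_c = v²/r ⇒ r = v²/a_c = (1.94)²/12.3 = 3.764/12.3 = 0.3060 m.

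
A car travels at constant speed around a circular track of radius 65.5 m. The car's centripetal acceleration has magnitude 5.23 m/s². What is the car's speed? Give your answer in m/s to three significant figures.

18.5 m/s

a_c = v²/r ⇒ v = √(a_c · r) = √(5.23 × 65.5) = √342.6 = 18.51 m/s.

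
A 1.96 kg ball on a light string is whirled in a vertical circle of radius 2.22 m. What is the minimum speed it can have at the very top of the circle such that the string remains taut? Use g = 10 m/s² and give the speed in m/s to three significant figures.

At the highest point the centre is directly below, so both the weight and T act inward: T + mg = mv²/r.
At minimum speed T → 0, so mg = mv_min²/r ⇒ v_min = √(g r) = √(10.0 × 2.22) = 4.712 m/s.

4.71 m/s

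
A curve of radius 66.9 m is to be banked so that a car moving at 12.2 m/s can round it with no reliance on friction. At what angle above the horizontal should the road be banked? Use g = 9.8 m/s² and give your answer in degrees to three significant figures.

12.8°

With no friction, the horizontal component of the normal force provides the centripetal force: N sinθ = mv²/r, while N cosθ = mg vertically.
Dividing: tanθ = v²/(r g) = (12.2)²/(66.9 × 9.8) = 148.8/655.6 = 0.2270.
θ = arctan(0.2270) = 12.79°.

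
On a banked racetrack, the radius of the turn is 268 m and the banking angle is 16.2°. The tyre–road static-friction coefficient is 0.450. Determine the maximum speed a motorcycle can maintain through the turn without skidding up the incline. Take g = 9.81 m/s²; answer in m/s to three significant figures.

47.3 m/s

At the maximum speed, friction acts down the slope at its limiting value f = μN. Radially (horizontal, toward centre): N sinθ + μN cosθ = mv²/r. Vertically: N cosθ − μN sinθ = mg.
Dividing: v² = r g (sinθ + μcosθ)/(cosθ − μsinθ).
sinθ + μcosθ = 0.2790 + 0.450×0.9603 = 0.7111; cosθ − μsinθ = 0.9603 − 0.450×0.2790 = 0.8347.
v² = 268 × 9.81 × 0.7111/0.8347 = 2240 m²/s², so v = 47.33 m/s.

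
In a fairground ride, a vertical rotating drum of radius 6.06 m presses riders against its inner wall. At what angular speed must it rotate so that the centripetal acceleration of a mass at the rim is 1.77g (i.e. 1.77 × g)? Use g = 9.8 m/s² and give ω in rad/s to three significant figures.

Centripetal acceleration a_c = ω²r. Setting ω²r = 1.77g:
ω = √(1.77g / r) = √(1.77 × 9.8 / 6.06) = √2.862 = 1.692 rad/s.

1.69 rad/s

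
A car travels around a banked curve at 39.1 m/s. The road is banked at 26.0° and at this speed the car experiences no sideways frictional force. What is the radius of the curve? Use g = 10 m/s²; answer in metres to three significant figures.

313 m

Frictionless banking: tanθ = v²/(rg), so r = v²/(g tanθ).
r = (39.1)²/(10.0 × tan 26.0°) = 1529/(10.0 × 0.4877) = 1529/4.877 = 313.5 m.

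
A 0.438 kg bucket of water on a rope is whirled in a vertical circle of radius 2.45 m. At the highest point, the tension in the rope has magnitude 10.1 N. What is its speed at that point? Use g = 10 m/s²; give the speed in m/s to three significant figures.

9.00 m/s

At the top, T + mg = mv²/r, so v = √(r(T/m + g)) = √(2.45 × (10.1/0.438 + 10.0)) = √(2.45 × 33.06) = √81.00 = 9.000 m/s.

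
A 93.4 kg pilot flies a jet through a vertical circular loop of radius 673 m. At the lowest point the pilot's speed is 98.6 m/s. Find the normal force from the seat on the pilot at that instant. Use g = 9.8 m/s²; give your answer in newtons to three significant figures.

2260 N

At the lowest point, N points up (toward the centre) and the weight mg points down (away from the centre), so the net inward force is N − mg = mv²/r.
N = m(v²/r + g) = 93.4 × ((98.6)²/673 + 9.8) = 93.4 × (14.45 + 9.8) = 93.4 × 24.25 = 2265 N.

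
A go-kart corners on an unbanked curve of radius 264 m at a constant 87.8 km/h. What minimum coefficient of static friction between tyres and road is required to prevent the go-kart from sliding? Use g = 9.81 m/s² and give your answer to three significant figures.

0.230

v = 87.8/3.6 = 24.39 m/s.
Friction provides the centripetal force: μ_s m g = m v²/r, so μ_s = v²/(g r) = (24.39)²/(9.81 × 264) = 594.8/2590 = 0.2297.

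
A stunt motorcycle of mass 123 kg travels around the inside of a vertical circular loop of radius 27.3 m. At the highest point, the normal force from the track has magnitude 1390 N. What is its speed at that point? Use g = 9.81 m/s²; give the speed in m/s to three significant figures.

At the top, N + mg = mv²/r, so v = √(r(N/m + g)) = √(27.3 × (1390/123 + 9.81)) = √(27.3 × 21.11) = √576.3 = 24.01 m/s.

24.0 m/s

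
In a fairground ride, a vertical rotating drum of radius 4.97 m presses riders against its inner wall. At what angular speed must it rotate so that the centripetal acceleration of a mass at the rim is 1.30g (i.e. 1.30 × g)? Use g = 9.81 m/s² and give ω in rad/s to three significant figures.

1.60 rad/s

Centripetal acceleration a_c = ω²r. Setting ω²r = 1.30g:
ω = √(1.30g / r) = √(1.30 × 9.81 / 4.97) = √2.566 = 1.602 rad/s.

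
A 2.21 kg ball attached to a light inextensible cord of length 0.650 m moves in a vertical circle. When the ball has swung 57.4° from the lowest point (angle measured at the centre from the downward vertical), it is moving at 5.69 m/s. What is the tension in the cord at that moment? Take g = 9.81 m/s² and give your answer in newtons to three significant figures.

Take the radial direction toward the centre of the circle as positive. The component of the weight along the string toward the centre is −mg cos φ (φ measured from the bottom), so Newton's second law along the string gives T − mg cos φ = m v²/r.
cos 57.4° = 0.5388, so T = m(v²/r + g cos φ) = 2.21 × ((5.69)²/0.650 + 9.81 × 0.5388) = 2.21 × (49.81 + (5.285)) = 2.21 × 55.09 = 121.8 N.

122 N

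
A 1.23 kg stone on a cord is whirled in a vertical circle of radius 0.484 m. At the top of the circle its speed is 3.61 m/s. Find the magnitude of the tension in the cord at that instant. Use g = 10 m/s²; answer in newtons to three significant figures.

At the top, both T and the weight mg point inward (toward the centre), so T + mg = mv²/r.
T = m(v²/r − g) = 1.23 × ((3.61)²/0.484 − 10.0) = 1.23 × (26.93 − 10.0) = 1.23 × 16.93 = 20.82 N.

20.8 N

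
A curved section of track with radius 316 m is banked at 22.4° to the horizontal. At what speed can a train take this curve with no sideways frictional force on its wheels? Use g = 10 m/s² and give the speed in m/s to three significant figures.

36.1 m/s

On a frictionless banked curve, N sinθ = mv²/r and N cosθ = mg, so tanθ = v²/(rg).
v = √(r g tanθ) = √(316 × 10.0 × tan 22.4°) = √(316 × 10.0 × 0.4122) = √1302 = 36.09 m/s.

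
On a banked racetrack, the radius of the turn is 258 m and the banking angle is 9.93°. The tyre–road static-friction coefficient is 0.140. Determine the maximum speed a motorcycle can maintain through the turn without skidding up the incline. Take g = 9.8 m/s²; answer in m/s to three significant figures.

At the maximum speed, friction acts down the slope at its limiting value f = μN. Radially (horizontal, toward centre): N sinθ + μN cosθ = mv²/r. Vertically: N cosθ − μN sinθ = mg.
Dividing: v² = r g (sinθ + μcosθ)/(cosθ − μsinθ).
sinθ + μcosθ = 0.1724 + 0.140×0.9850 = 0.3103; cosθ − μsinθ = 0.9850 − 0.140×0.1724 = 0.9609.
v² = 258 × 9.8 × 0.3103/0.9609 = 816.6 m²/s², so v = 28.58 m/s.

28.6 m/s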